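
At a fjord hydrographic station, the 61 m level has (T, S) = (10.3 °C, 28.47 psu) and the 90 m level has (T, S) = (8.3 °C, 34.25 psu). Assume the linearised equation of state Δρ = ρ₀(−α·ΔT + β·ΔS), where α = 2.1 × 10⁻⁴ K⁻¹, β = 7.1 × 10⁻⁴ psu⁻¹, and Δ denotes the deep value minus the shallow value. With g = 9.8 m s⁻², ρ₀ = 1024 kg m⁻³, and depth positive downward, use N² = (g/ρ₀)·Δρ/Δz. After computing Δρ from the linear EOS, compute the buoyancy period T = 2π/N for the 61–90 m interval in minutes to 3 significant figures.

2.68 min

ΔT = -2.0 K, ΔS = +5.78 psu (deep − shallow).
Δρ/ρ₀ = −αΔT + βΔS = 4.20 × 10⁻⁴ + 4.1038 × 10⁻³ = 4.5238 × 10⁻³, so Δρ ≈ 4.632 kg m⁻³.
N² = (g/ρ₀)·Δρ/Δz = g·(Δρ/ρ₀)/Δz = 9.8 × 4.5238 × 10⁻³ / 29 = 1.5287 × 10⁻³ s⁻².
N = √(1.5287 × 10⁻³) = 0.039099 rad s⁻¹ → T = 2π/N = 160.70 s = 2.6783 min ≈ 2.68 min.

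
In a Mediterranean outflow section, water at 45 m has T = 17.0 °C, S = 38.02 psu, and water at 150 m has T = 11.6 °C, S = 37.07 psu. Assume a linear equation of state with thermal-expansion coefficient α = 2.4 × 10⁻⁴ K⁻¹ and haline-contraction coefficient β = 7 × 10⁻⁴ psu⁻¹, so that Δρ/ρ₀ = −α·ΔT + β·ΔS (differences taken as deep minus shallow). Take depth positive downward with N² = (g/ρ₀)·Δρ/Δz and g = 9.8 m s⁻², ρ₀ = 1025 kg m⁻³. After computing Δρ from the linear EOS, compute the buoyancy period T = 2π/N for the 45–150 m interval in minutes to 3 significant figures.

13.6 min

ΔT = -5.4 K, ΔS = -0.95 psu (deep − shallow).
Δρ/ρ₀ = −αΔT + βΔS = 1.296 × 10⁻³ − 6.65 × 10⁻⁴ = 6.31 × 10⁻⁴, so Δρ ≈ 0.6468 kg m⁻³.
N² = (g/ρ₀)·Δρ/Δz = g·(Δρ/ρ₀)/Δz = 9.8 × 6.31 × 10⁻⁴ / 105 = 5.8893 × 10⁻⁵ s⁻².
N = √(5.8893 × 10⁻⁵) = 7.6742 × 10⁻³ rad s⁻¹ → T = 2π/N = 818.74 s = 13.646 min ≈ 13.6 min.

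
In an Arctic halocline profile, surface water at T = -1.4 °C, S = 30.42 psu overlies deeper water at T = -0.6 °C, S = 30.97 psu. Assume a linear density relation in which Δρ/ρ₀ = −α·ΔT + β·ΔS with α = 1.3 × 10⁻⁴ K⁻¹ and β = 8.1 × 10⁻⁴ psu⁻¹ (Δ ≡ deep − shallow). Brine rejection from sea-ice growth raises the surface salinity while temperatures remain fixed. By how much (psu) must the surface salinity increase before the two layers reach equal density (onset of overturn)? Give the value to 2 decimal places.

0.42 psu

Neutral buoyancy requires −α(T_deep − T_surf) + β(S_deep − S_surf′) = 0.
S_surf′ = S_deep − (α/β)·ΔT = 30.97 − (1.3 × 10⁻⁴/8.1 × 10⁻⁴)·(+0.8) = 30.8416 psu.
Increase required: 30.8416 − 30.42 = 0.4216 psu.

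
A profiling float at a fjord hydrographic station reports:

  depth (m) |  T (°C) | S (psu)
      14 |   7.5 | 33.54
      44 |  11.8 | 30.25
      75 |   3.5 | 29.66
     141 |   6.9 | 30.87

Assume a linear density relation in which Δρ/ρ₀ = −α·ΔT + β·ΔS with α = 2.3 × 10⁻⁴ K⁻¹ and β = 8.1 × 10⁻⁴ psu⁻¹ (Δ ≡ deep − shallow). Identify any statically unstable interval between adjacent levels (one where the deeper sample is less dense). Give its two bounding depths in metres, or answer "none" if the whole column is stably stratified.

Evaluate Δρ/ρ₀ = −αΔT + βΔS across each adjacent pair:
  14–44 m: −αΔT+βΔS = −(2.3 × 10⁻⁴)(+4.3)+(8.1 × 10⁻⁴)(-3.29) = -3.7 × 10⁻³ → UNSTABLE
  44–75 m: −αΔT+βΔS = −(2.3 × 10⁻⁴)(-8.3)+(8.1 × 10⁻⁴)(-0.59) = 1.4 × 10⁻³ → stable
  75–141 m: −αΔT+βΔS = −(2.3 × 10⁻⁴)(+3.4)+(8.1 × 10⁻⁴)(+1.21) = 2.0 × 10⁻⁴ → stable
The 14–44 m interval has Δρ < 0: lighter water underlies denser water.

14–44 m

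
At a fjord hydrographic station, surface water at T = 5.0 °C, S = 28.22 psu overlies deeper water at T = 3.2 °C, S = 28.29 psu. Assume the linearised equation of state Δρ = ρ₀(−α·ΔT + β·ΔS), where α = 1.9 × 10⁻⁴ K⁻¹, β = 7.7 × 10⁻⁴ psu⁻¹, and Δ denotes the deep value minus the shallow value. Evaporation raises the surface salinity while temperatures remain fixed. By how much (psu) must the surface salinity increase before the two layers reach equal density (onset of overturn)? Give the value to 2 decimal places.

0.51 psu

Neutral buoyancy requires −α(T_deep − T_surf) + β(S_deep − S_surf′) = 0.
S_surf′ = S_deep − (α/β)·ΔT = 28.29 − (1.9 × 10⁻⁴/7.7 × 10⁻⁴)·(-1.8) = 28.7342 psu.
Increase required: 28.7342 − 28.22 = 0.5142 psu.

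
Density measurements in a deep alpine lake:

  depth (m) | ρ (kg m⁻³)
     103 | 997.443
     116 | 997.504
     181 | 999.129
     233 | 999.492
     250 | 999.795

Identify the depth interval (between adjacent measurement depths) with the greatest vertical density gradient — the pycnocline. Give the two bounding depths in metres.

116–181 m

Compute the density gradient over each adjacent pair:
  103–116 m: Δρ/Δz = 0.061/13 = 4.7 × 10⁻³ kg m⁻⁴
  116–181 m: Δρ/Δz = 1.625/65 = 0.025 kg m⁻⁴
  181–233 m: Δρ/Δz = 0.363/52 = 7.0 × 10⁻³ kg m⁻⁴
  233–250 m: Δρ/Δz = 0.303/17 = 0.018 kg m⁻⁴
The largest gradient is in the 116–181 m interval — the pycnocline.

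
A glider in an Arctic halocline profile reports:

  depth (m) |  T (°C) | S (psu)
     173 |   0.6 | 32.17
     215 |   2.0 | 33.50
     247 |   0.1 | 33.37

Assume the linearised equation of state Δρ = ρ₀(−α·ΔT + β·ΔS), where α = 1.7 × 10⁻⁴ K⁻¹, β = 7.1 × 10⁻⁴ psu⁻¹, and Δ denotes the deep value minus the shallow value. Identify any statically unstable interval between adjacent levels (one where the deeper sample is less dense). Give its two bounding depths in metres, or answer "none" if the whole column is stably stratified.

Evaluate Δρ/ρ₀ = −αΔT + βΔS across each adjacent pair:
  173–215 m: −αΔT+βΔS = −(1.7 × 10⁻⁴)(+1.4)+(7.1 × 10⁻⁴)(+1.33) = 7.1 × 10⁻⁴ → stable
  215–247 m: −αΔT+βΔS = −(1.7 × 10⁻⁴)(-1.9)+(7.1 × 10⁻⁴)(-0.13) = 2.3 × 10⁻⁴ → stable
Every interval has Δρ > 0: the column is stably stratified throughout.

none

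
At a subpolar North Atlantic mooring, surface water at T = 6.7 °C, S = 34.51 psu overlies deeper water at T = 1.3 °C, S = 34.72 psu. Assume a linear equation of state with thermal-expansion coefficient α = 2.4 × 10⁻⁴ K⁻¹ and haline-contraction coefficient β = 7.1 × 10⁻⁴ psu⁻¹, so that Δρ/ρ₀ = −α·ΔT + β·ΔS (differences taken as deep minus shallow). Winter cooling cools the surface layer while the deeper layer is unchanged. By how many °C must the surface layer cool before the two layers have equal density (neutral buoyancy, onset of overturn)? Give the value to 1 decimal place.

Neutral buoyancy requires Δρ = 0, i.e. −α(T_deep − T_surf′) + β(S_deep − S_surf) = 0.
T_surf′ = T_deep − (β/α)·ΔS = 1.3 − (7.1 × 10⁻⁴/2.4 × 10⁻⁴)·(+0.21) = 0.679 °C.
Cooling required: 6.7 − (0.679) = 6.021 °C.

6.0 °C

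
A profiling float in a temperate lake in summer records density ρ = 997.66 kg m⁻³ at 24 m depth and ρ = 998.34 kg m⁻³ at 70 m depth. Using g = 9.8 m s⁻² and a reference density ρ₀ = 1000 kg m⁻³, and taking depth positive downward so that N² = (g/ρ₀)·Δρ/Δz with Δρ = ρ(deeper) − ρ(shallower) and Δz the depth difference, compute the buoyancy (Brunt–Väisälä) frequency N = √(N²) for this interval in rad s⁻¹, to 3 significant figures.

Δρ = 998.34 − 997.66 = 0.68 kg m⁻³ over Δz = 70 − 24 = 46 m.
N² = (9.8/1000) × (0.68/46) = 1.4487 × 10⁻⁴ s⁻².
N = √(1.4487 × 10⁻⁴) = 0.012036 rad s⁻¹ ≈ 0.0120 rad s⁻¹.

0.0120 rad s⁻¹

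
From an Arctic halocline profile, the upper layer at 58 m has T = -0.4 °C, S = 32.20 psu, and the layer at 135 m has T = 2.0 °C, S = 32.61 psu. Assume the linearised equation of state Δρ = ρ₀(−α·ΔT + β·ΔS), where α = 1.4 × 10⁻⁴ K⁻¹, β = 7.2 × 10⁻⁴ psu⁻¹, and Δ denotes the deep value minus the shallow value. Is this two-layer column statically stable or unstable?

ΔT = 2.0 − -0.4 = +2.4 K and ΔS = 32.61 − 32.20 = +0.41 psu (deep − shallow).
−αΔT = -3.36 × 10⁻⁴; βΔS = 2.952 × 10⁻⁴; sum Δρ/ρ₀ = -4.08 × 10⁻⁵.
Δρ/ρ₀ < 0, so Δρ < 0: deeper water is lighter → statically unstable; the column would overturn.

unstable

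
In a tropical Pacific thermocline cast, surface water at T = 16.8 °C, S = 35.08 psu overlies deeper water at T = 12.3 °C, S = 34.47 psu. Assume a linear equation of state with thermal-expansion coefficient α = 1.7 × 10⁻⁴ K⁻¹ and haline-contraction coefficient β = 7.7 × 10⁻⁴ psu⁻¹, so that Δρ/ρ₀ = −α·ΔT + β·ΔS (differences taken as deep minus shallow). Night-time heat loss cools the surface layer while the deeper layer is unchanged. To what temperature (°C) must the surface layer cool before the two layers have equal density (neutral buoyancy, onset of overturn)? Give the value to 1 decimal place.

15.1 °C

Neutral buoyancy requires Δρ = 0, i.e. −α(T_deep − T_surf′) + β(S_deep − S_surf) = 0.
T_surf′ = T_deep − (β/α)·ΔS = 12.3 − (7.7 × 10⁻⁴/1.7 × 10⁻⁴)·(-0.61) = 15.063 °C.
Cooling required: 16.8 − (15.063) = 1.737 °C.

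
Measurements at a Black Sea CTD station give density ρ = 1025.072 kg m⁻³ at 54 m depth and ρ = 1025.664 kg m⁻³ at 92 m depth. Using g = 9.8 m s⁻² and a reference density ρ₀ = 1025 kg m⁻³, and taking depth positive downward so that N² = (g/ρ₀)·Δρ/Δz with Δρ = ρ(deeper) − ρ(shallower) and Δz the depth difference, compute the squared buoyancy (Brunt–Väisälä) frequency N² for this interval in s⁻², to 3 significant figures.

1.49 × 10⁻⁴ s⁻²

Δρ = 1025.664 − 1025.072 = 0.592 kg m⁻³ over Δz = 92 − 54 = 38 m.
N² = (9.8/1025) × (0.592/38) = 1.4895 × 10⁻⁴ s⁻² ≈ 1.49 × 10⁻⁴ s⁻².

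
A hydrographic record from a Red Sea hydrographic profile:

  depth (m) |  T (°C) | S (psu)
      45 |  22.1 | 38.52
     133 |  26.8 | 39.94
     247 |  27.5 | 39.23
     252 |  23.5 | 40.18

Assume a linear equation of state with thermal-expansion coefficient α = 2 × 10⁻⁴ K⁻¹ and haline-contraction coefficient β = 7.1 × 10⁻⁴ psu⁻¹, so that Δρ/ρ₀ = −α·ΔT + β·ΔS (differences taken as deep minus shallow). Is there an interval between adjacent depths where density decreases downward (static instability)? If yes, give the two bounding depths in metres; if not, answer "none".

Evaluate Δρ/ρ₀ = −αΔT + βΔS across each adjacent pair:
  45–133 m: −αΔT+βΔS = −(2 × 10⁻⁴)(+4.7)+(7.1 × 10⁻⁴)(+1.42) = 6.8 × 10⁻⁵ → stable
  133–247 m: −αΔT+βΔS = −(2 × 10⁻⁴)(+0.7)+(7.1 × 10⁻⁴)(-0.71) = -6.4 × 10⁻⁴ → UNSTABLE
  247–252 m: −αΔT+βΔS = −(2 × 10⁻⁴)(-4.0)+(7.1 × 10⁻⁴)(+0.95) = 1.5 × 10⁻³ → stable
The 133–247 m interval has Δρ < 0: lighter water underlies denser water.

133–247 m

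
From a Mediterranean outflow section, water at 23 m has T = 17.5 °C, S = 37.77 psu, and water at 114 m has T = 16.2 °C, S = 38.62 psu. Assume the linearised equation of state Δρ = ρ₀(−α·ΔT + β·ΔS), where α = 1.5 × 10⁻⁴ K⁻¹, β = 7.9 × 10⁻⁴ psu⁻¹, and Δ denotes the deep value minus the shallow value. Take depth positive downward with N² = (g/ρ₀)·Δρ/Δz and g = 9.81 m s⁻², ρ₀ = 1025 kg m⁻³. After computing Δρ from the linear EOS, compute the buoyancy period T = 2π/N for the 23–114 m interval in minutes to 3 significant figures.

ΔT = -1.3 K, ΔS = +0.85 psu (deep − shallow).
Δρ/ρ₀ = −αΔT + βΔS = 1.95 × 10⁻⁴ + 6.715 × 10⁻⁴ = 8.665 × 10⁻⁴, so Δρ ≈ 0.8882 kg m⁻³.
N² = (g/ρ₀)·Δρ/Δz = g·(Δρ/ρ₀)/Δz = 9.81 × 8.665 × 10⁻⁴ / 91 = 9.3411 × 10⁻⁵ s⁻².
N = √(9.3411 × 10⁻⁵) = 9.6649 × 10⁻³ rad s⁻¹ → T = 2π/N = 650.10 s = 10.835 min ≈ 10.8 min.

10.8 min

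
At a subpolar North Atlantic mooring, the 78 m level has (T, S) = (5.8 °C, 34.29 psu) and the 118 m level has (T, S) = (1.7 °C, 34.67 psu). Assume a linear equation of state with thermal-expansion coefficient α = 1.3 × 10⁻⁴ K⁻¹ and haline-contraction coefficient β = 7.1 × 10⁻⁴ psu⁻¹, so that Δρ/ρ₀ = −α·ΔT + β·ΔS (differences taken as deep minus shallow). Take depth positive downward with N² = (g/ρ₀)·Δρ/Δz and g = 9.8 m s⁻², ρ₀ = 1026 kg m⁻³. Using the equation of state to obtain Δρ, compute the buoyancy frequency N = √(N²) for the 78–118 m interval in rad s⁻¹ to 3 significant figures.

0.0140 rad s⁻¹

ΔT = -4.1 K, ΔS = +0.38 psu (deep − shallow).
Δρ/ρ₀ = −αΔT + βΔS = 5.33 × 10⁻⁴ + 2.698 × 10⁻⁴ = 8.028 × 10⁻⁴, so Δρ ≈ 0.8237 kg m⁻³.
N² = (g/ρ₀)·Δρ/Δz = g·(Δρ/ρ₀)/Δz = 9.8 × 8.028 × 10⁻⁴ / 40 = 1.9669 × 10⁻⁴ s⁻².
N = √(1.9669 × 10⁻⁴) = 0.014025 rad s⁻¹ ≈ 0.0140 rad s⁻¹.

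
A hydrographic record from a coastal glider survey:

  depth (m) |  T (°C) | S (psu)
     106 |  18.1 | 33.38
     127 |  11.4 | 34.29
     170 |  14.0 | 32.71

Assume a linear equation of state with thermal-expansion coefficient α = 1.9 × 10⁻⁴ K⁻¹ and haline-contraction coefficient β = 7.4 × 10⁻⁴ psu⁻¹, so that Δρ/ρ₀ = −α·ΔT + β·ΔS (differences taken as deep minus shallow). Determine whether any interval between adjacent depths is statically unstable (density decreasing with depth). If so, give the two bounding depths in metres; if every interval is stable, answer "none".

Evaluate Δρ/ρ₀ = −αΔT + βΔS across each adjacent pair:
  106–127 m: −αΔT+βΔS = −(1.9 × 10⁻⁴)(-6.7)+(7.4 × 10⁻⁴)(+0.91) = 1.9 × 10⁻³ → stable
  127–170 m: −αΔT+βΔS = −(1.9 × 10⁻⁴)(+2.6)+(7.4 × 10⁻⁴)(-1.58) = -1.7 × 10⁻³ → UNSTABLE
The 127–170 m interval has Δρ < 0: lighter water underlies denser water.

127–170 m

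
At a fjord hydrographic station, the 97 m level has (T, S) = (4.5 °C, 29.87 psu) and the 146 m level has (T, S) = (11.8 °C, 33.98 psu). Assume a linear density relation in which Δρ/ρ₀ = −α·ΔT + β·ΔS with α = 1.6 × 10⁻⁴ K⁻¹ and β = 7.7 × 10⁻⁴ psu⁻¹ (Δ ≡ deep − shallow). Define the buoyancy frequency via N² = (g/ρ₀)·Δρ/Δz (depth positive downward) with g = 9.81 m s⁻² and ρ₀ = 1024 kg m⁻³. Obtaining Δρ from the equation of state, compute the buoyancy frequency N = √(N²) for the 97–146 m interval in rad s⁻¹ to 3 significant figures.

ΔT = +7.3 K, ΔS = +4.11 psu (deep − shallow).
Δρ/ρ₀ = −αΔT + βΔS = -1.168 × 10⁻³ + 3.1647 × 10⁻³ = 1.9967 × 10⁻³, so Δρ ≈ 2.045 kg m⁻³.
N² = (g/ρ₀)·Δρ/Δz = g·(Δρ/ρ₀)/Δz = 9.81 × 1.9967 × 10⁻³ / 49 = 3.9975 × 10⁻⁴ s⁻².
N = √(3.9975 × 10⁻⁴) = 0.019994 rad s⁻¹ ≈ 0.0200 rad s⁻¹.

0.0200 rad s⁻¹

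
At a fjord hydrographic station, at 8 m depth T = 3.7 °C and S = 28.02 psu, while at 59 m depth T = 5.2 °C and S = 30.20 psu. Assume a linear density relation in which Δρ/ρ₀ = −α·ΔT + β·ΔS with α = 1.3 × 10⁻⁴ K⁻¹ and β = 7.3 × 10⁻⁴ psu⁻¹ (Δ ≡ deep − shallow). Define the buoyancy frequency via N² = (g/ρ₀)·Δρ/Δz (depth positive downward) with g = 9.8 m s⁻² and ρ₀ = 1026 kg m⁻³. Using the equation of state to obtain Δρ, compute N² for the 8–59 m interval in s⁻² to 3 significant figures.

ΔT = +1.5 K, ΔS = +2.18 psu (deep − shallow).
Δρ/ρ₀ = −αΔT + βΔS = -1.95 × 10⁻⁴ + 1.5914 × 10⁻³ = 1.3964 × 10⁻³, so Δρ ≈ 1.433 kg m⁻³.
N² = (g/ρ₀)·Δρ/Δz = g·(Δρ/ρ₀)/Δz = 9.8 × 1.3964 × 10⁻³ / 51 = 2.6833 × 10⁻⁴ s⁻² ≈ 2.68 × 10⁻⁴ s⁻².

2.68 × 10⁻⁴ s⁻²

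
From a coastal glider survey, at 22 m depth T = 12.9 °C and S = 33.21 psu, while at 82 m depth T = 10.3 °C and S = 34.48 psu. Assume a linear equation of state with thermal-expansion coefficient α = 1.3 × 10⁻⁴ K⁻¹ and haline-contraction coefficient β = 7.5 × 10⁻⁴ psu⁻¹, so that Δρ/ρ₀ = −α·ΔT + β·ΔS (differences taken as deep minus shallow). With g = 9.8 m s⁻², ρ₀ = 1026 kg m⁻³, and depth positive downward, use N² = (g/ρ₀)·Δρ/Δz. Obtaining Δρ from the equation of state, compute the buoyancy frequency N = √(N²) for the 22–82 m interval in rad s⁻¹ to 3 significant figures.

ΔT = -2.6 K, ΔS = +1.27 psu (deep − shallow).
Δρ/ρ₀ = −αΔT + βΔS = 3.38 × 10⁻⁴ + 9.525 × 10⁻⁴ = 1.2905 × 10⁻³, so Δρ ≈ 1.324 kg m⁻³.
N² = (g/ρ₀)·Δρ/Δz = g·(Δρ/ρ₀)/Δz = 9.8 × 1.2905 × 10⁻³ / 60 = 2.1078 × 10⁻⁴ s⁻².
N = √(2.1078 × 10⁻⁴) = 0.014518 rad s⁻¹ ≈ 0.0145 rad s⁻¹.

0.0145 rad s⁻¹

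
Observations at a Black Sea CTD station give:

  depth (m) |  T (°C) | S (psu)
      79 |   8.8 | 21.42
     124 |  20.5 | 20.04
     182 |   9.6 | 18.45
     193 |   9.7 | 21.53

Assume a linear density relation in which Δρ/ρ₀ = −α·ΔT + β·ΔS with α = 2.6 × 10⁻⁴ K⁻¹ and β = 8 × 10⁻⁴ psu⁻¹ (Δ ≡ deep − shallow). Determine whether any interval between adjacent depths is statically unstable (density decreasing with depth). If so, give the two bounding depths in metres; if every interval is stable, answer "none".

Evaluate Δρ/ρ₀ = −αΔT + βΔS across each adjacent pair:
  79–124 m: −αΔT+βΔS = −(2.6 × 10⁻⁴)(+11.7)+(8 × 10⁻⁴)(-1.38) = -4.1 × 10⁻³ → UNSTABLE
  124–182 m: −αΔT+βΔS = −(2.6 × 10⁻⁴)(-10.9)+(8 × 10⁻⁴)(-1.59) = 1.6 × 10⁻³ → stable
  182–193 m: −αΔT+βΔS = −(2.6 × 10⁻⁴)(+0.1)+(8 × 10⁻⁴)(+3.08) = 2.4 × 10⁻³ → stable
The 79–124 m interval has Δρ < 0: lighter water underlies denser water.

79–124 m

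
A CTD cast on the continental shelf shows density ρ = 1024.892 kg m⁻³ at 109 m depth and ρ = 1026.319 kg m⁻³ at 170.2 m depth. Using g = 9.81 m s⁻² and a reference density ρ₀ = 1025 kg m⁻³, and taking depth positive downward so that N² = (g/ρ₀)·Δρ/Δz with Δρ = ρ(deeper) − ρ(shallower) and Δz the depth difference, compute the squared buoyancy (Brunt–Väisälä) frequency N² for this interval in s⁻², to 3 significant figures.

Δρ = 1026.319 − 1024.892 = 1.427 kg m⁻³ over Δz = 170.2 − 109 = 61.2 m.
N² = (9.81/1025) × (1.427/61.2) = 2.2316 × 10⁻⁴ s⁻² ≈ 2.23 × 10⁻⁴ s⁻².

2.23 × 10⁻⁴ s⁻²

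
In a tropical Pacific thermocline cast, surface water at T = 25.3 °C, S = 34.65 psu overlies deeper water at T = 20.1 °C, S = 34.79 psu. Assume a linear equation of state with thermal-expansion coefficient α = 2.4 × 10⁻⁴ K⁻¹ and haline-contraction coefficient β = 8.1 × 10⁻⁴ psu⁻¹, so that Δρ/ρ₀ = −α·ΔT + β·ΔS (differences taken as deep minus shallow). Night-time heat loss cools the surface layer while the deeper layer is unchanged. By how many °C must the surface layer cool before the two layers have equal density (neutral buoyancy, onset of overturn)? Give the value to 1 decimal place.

5.7 °C

Neutral buoyancy requires Δρ = 0, i.e. −α(T_deep − T_surf′) + β(S_deep − S_surf) = 0.
T_surf′ = T_deep − (β/α)·ΔS = 20.1 − (8.1 × 10⁻⁴/2.4 × 10⁻⁴)·(+0.14) = 19.628 °C.
Cooling required: 25.3 − (19.628) = 5.672 °C.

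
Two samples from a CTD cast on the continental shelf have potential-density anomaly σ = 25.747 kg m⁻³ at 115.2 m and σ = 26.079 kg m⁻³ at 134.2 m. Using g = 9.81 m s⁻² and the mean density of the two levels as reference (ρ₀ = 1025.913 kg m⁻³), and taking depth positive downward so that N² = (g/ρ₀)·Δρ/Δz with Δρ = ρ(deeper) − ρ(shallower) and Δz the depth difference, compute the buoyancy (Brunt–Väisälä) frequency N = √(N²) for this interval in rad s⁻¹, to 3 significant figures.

Δρ = 1026.079 − 1025.747 = 0.332 kg m⁻³ over Δz = 134.2 − 115.2 = 19 m.
N² = (9.81/1025.913) × (0.332/19) = 1.6709 × 10⁻⁴ s⁻².
N = √(1.6709 × 10⁻⁴) = 0.012926 rad s⁻¹ ≈ 0.0129 rad s⁻¹.

0.0129 rad s⁻¹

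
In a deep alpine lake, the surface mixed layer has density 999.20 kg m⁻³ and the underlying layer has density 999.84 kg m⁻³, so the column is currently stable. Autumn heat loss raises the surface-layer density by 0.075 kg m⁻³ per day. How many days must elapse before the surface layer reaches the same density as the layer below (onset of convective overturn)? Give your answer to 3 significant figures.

Density deficit of the surface layer: 999.84 − 999.20 = 0.64 kg m⁻³.
Required change = 0.64 / 0.075 = 8.53 days.

8.53 days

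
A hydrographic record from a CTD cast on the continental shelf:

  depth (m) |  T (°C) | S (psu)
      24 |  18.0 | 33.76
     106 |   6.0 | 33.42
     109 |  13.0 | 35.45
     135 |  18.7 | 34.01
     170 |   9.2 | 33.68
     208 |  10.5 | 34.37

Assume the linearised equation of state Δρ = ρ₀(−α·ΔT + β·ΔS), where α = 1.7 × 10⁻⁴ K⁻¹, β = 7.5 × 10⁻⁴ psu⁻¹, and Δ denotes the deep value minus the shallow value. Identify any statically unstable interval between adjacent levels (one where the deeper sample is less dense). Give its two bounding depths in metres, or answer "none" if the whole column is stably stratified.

Evaluate Δρ/ρ₀ = −αΔT + βΔS across each adjacent pair:
  24–106 m: −αΔT+βΔS = −(1.7 × 10⁻⁴)(-12.0)+(7.5 × 10⁻⁴)(-0.34) = 1.8 × 10⁻³ → stable
  106–109 m: −αΔT+βΔS = −(1.7 × 10⁻⁴)(+7.0)+(7.5 × 10⁻⁴)(+2.03) = 3.3 × 10⁻⁴ → stable
  109–135 m: −αΔT+βΔS = −(1.7 × 10⁻⁴)(+5.7)+(7.5 × 10⁻⁴)(-1.44) = -2.0 × 10⁻³ → UNSTABLE
  135–170 m: −αΔT+βΔS = −(1.7 × 10⁻⁴)(-9.5)+(7.5 × 10⁻⁴)(-0.33) = 1.4 × 10⁻³ → stable
  170–208 m: −αΔT+βΔS = −(1.7 × 10⁻⁴)(+1.3)+(7.5 × 10⁻⁴)(+0.69) = 3.0 × 10⁻⁴ → stable
The 109–135 m interval has Δρ < 0: lighter water underlies denser water.

109–135 m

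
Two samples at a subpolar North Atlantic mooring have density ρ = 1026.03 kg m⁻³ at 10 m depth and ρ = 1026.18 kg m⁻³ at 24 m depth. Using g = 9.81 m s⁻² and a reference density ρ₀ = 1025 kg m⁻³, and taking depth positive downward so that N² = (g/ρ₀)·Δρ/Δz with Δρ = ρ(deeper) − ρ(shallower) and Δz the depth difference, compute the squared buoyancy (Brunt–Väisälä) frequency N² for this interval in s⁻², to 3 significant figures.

1.03 × 10⁻⁴ s⁻²

Δρ = 1026.18 − 1026.03 = 0.15 kg m⁻³ over Δz = 24 − 10 = 14 m.
N² = (9.81/1025) × (0.15/14) = 1.0254 × 10⁻⁴ s⁻² ≈ 1.03 × 10⁻⁴ s⁻².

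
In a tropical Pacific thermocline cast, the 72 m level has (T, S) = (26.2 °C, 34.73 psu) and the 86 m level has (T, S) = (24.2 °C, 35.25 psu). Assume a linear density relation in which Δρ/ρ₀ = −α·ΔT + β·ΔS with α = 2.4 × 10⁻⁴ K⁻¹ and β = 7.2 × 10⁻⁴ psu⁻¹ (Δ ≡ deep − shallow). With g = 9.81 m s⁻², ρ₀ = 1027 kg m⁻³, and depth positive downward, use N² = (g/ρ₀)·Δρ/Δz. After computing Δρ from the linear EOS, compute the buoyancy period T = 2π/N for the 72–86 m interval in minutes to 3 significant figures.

4.28 min

ΔT = -2.0 K, ΔS = +0.52 psu (deep − shallow).
Δρ/ρ₀ = −αΔT + βΔS = 4.80 × 10⁻⁴ + 3.744 × 10⁻⁴ = 8.544 × 10⁻⁴, so Δρ ≈ 0.8775 kg m⁻³.
N² = (g/ρ₀)·Δρ/Δz = g·(Δρ/ρ₀)/Δz = 9.81 × 8.544 × 10⁻⁴ / 14 = 5.9869 × 10⁻⁴ s⁻².
N = √(5.9869 × 10⁻⁴) = 0.024468 rad s⁻¹ → T = 2π/N = 256.79 s = 4.2798 min ≈ 4.28 min.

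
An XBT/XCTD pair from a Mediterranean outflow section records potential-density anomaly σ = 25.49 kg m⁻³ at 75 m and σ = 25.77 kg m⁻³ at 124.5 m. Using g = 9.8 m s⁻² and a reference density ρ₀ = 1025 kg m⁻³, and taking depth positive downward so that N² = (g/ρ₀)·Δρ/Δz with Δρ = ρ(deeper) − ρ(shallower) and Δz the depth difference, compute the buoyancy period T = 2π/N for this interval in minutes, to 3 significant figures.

Δρ = 1025.77 − 1025.49 = 0.28 kg m⁻³ over Δz = 124.5 − 75 = 49.5 m.
N² = (9.8/1025) × (0.28/49.5) = 5.4082 × 10⁻⁵ s⁻².
N = √(5.4082 × 10⁻⁵) = 7.3540 × 10⁻³ rad s⁻¹, so T = 2π/N = 854.39 s = 14.240 min ≈ 14.2 min.

14.2 min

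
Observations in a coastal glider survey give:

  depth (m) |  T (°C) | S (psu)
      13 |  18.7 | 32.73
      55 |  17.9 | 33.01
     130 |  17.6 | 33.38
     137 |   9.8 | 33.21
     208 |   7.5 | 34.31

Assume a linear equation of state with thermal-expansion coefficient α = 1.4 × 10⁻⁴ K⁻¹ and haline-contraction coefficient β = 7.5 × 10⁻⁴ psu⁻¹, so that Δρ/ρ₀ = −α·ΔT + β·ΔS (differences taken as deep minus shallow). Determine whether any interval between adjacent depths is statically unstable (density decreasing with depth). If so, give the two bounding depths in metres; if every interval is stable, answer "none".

none

Evaluate Δρ/ρ₀ = −αΔT + βΔS across each adjacent pair:
  13–55 m: −αΔT+βΔS = −(1.4 × 10⁻⁴)(-0.8)+(7.5 × 10⁻⁴)(+0.28) = 3.2 × 10⁻⁴ → stable
  55–130 m: −αΔT+βΔS = −(1.4 × 10⁻⁴)(-0.3)+(7.5 × 10⁻⁴)(+0.37) = 3.2 × 10⁻⁴ → stable
  130–137 m: −αΔT+βΔS = −(1.4 × 10⁻⁴)(-7.8)+(7.5 × 10⁻⁴)(-0.17) = 9.6 × 10⁻⁴ → stable
  137–208 m: −αΔT+βΔS = −(1.4 × 10⁻⁴)(-2.3)+(7.5 × 10⁻⁴)(+1.10) = 1.1 × 10⁻³ → stable
Every interval has Δρ > 0: the column is stably stratified throughout.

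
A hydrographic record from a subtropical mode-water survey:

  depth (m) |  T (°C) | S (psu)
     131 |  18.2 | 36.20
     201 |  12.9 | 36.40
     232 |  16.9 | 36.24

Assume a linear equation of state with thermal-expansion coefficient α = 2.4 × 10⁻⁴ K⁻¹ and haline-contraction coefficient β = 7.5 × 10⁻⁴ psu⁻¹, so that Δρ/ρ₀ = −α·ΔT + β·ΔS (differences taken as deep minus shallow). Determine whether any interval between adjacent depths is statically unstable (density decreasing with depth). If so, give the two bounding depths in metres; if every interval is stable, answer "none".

Evaluate Δρ/ρ₀ = −αΔT + βΔS across each adjacent pair:
  131–201 m: −αΔT+βΔS = −(2.4 × 10⁻⁴)(-5.3)+(7.5 × 10⁻⁴)(+0.20) = 1.4 × 10⁻³ → stable
  201–232 m: −αΔT+βΔS = −(2.4 × 10⁻⁴)(+4.0)+(7.5 × 10⁻⁴)(-0.16) = -1.1 × 10⁻³ → UNSTABLE
The 201–232 m interval has Δρ < 0: lighter water underlies denser water.

201–232 m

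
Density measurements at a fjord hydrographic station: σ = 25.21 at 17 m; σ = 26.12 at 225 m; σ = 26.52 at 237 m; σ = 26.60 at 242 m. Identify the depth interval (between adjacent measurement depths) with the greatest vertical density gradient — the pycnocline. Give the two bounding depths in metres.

Compute the density gradient over each adjacent pair:
  17–225 m: Δρ/Δz = 0.91/208 = 4.4 × 10⁻³ kg m⁻⁴
  225–237 m: Δρ/Δz = 0.40/12 = 0.033 kg m⁻⁴
  237–242 m: Δρ/Δz = 0.08/5 = 0.016 kg m⁻⁴
The largest gradient is in the 225–237 m interval — the pycnocline.

225–237 m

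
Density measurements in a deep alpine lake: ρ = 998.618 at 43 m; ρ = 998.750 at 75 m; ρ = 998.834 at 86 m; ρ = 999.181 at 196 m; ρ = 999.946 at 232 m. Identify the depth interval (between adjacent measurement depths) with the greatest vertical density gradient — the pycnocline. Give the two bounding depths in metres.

196–232 m

Compute the density gradient over each adjacent pair:
  43–75 m: Δρ/Δz = 0.132/32 = 4.1 × 10⁻³ kg m⁻⁴
  75–86 m: Δρ/Δz = 0.084/11 = 7.6 × 10⁻³ kg m⁻⁴
  86–196 m: Δρ/Δz = 0.347/110 = 3.2 × 10⁻³ kg m⁻⁴
  196–232 m: Δρ/Δz = 0.765/36 = 0.021 kg m⁻⁴
The largest gradient is in the 196–232 m interval — the pycnocline.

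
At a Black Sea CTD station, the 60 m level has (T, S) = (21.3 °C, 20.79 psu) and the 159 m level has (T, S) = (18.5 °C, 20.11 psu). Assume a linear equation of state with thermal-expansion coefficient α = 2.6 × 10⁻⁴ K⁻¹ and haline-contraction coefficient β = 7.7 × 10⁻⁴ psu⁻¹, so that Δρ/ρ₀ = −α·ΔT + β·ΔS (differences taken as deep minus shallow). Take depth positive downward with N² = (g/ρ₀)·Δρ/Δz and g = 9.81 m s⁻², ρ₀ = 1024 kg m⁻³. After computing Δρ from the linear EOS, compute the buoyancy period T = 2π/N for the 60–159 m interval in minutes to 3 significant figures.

23.3 min

ΔT = -2.8 K, ΔS = -0.68 psu (deep − shallow).
Δρ/ρ₀ = −αΔT + βΔS = 7.28 × 10⁻⁴ − 5.236 × 10⁻⁴ = 2.044 × 10⁻⁴, so Δρ ≈ 0.2093 kg m⁻³.
N² = (g/ρ₀)·Δρ/Δz = g·(Δρ/ρ₀)/Δz = 9.81 × 2.044 × 10⁻⁴ / 99 = 2.0254 × 10⁻⁵ s⁻².
N = √(2.0254 × 10⁻⁵) = 4.5004 × 10⁻³ rad s⁻¹ → T = 2π/N = 1.3961 × 10³ s = 23.268 min ≈ 23.3 min.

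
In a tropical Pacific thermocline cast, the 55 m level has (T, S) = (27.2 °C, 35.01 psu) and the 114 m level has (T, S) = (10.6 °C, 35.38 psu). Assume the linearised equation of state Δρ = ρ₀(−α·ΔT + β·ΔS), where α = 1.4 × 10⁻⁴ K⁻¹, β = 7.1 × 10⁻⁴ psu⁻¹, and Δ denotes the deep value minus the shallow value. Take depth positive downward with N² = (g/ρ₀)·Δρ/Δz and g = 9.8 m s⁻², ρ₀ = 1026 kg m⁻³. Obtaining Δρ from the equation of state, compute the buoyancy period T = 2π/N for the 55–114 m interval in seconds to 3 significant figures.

ΔT = -16.6 K, ΔS = +0.37 psu (deep − shallow).
Δρ/ρ₀ = −αΔT + βΔS = 2.324 × 10⁻³ + 2.627 × 10⁻⁴ = 2.5867 × 10⁻³, so Δρ ≈ 2.654 kg m⁻³.
N² = (g/ρ₀)·Δρ/Δz = g·(Δρ/ρ₀)/Δz = 9.8 × 2.5867 × 10⁻³ / 59 = 4.2966 × 10⁻⁴ s⁻².
N = √(4.2966 × 10⁻⁴) = 0.020728 rad s⁻¹ → T = 2π/N = 303.13 s ≈ 303 s.

303 s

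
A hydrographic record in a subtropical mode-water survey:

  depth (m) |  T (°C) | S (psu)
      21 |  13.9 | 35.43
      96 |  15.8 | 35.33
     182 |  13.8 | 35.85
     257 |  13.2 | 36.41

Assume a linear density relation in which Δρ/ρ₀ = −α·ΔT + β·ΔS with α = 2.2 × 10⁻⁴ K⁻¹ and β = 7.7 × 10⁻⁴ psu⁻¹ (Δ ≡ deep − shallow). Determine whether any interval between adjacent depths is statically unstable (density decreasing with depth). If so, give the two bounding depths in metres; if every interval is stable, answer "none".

21–96 m

Evaluate Δρ/ρ₀ = −αΔT + βΔS across each adjacent pair:
  21–96 m: −αΔT+βΔS = −(2.2 × 10⁻⁴)(+1.9)+(7.7 × 10⁻⁴)(-0.10) = -4.9 × 10⁻⁴ → UNSTABLE
  96–182 m: −αΔT+βΔS = −(2.2 × 10⁻⁴)(-2.0)+(7.7 × 10⁻⁴)(+0.52) = 8.4 × 10⁻⁴ → stable
  182–257 m: −αΔT+βΔS = −(2.2 × 10⁻⁴)(-0.6)+(7.7 × 10⁻⁴)(+0.56) = 5.6 × 10⁻⁴ → stable
The 21–96 m interval has Δρ < 0: lighter water underlies denser water.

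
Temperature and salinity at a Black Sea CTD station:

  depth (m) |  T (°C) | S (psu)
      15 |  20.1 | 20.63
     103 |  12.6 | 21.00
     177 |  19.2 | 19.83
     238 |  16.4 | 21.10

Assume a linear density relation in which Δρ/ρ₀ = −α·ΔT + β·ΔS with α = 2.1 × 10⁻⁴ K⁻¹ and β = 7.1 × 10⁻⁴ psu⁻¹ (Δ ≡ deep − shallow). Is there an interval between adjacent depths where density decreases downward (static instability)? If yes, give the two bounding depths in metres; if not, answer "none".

103–177 m

Evaluate Δρ/ρ₀ = −αΔT + βΔS across each adjacent pair:
  15–103 m: −αΔT+βΔS = −(2.1 × 10⁻⁴)(-7.5)+(7.1 × 10⁻⁴)(+0.37) = 1.8 × 10⁻³ → stable
  103–177 m: −αΔT+βΔS = −(2.1 × 10⁻⁴)(+6.6)+(7.1 × 10⁻⁴)(-1.17) = -2.2 × 10⁻³ → UNSTABLE
  177–238 m: −αΔT+βΔS = −(2.1 × 10⁻⁴)(-2.8)+(7.1 × 10⁻⁴)(+1.27) = 1.5 × 10⁻³ → stable
The 103–177 m interval has Δρ < 0: lighter water underlies denser water.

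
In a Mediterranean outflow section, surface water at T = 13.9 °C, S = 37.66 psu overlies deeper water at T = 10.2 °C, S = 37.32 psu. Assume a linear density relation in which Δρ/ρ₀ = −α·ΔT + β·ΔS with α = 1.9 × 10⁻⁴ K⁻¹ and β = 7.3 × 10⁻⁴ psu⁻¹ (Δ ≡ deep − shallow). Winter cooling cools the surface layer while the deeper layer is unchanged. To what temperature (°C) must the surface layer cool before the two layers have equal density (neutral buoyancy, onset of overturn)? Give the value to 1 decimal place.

11.5 °C

Neutral buoyancy requires Δρ = 0, i.e. −α(T_deep − T_surf′) + β(S_deep − S_surf) = 0.
T_surf′ = T_deep − (β/α)·ΔS = 10.2 − (7.3 × 10⁻⁴/1.9 × 10⁻⁴)·(-0.34) = 11.506 °C.
Cooling required: 13.9 − (11.506) = 2.394 °C.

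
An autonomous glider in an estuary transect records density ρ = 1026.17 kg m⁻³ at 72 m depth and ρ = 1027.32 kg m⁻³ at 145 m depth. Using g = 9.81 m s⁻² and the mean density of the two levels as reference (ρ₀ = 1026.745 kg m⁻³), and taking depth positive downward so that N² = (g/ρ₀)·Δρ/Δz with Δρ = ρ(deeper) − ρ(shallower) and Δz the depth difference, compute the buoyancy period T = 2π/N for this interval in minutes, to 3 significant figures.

Δρ = 1027.32 − 1026.17 = 1.15 kg m⁻³ over Δz = 145 − 72 = 73 m.
N² = (9.81/1026.745) × (1.15/73) = 1.5052 × 10⁻⁴ s⁻².
N = √(1.5052 × 10⁻⁴) = 0.012269 rad s⁻¹, so T = 2π/N = 512.12 s = 8.5353 min ≈ 8.54 min.

8.54 min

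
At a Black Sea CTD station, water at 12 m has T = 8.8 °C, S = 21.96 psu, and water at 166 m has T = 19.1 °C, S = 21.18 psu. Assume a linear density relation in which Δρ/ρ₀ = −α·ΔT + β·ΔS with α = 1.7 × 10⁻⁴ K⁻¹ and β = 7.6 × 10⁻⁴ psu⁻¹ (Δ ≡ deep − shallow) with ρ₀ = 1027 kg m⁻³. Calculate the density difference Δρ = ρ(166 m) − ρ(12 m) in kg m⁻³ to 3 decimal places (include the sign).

-2.407 kg m⁻³

ΔT = +10.3 K, ΔS = -0.78 psu (deep − shallow).
Δρ/ρ₀ = −(1.7 × 10⁻⁴)(+10.3) + (7.6 × 10⁻⁴)(-0.78) = -2.3438 × 10⁻³.
Δρ = 1027 × (-2.3438 × 10⁻³) = -2.407 kg m⁻³.
Negative Δρ: lighter below, statically unstable.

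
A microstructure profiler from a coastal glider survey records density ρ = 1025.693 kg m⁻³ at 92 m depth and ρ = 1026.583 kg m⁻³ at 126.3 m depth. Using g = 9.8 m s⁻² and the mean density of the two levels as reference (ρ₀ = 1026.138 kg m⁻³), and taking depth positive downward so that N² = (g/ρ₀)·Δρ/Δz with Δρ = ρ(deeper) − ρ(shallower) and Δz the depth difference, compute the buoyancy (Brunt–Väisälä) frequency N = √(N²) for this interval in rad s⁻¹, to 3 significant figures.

Δρ = 1026.583 − 1025.693 = 0.890 kg m⁻³ over Δz = 126.3 − 92 = 34.3 m.
N² = (9.8/1026.138) × (0.890/34.3) = 2.4781 × 10⁻⁴ s⁻².
N = √(2.4781 × 10⁻⁴) = 0.015742 rad s⁻¹ ≈ 0.0157 rad s⁻¹.

0.0157 rad s⁻¹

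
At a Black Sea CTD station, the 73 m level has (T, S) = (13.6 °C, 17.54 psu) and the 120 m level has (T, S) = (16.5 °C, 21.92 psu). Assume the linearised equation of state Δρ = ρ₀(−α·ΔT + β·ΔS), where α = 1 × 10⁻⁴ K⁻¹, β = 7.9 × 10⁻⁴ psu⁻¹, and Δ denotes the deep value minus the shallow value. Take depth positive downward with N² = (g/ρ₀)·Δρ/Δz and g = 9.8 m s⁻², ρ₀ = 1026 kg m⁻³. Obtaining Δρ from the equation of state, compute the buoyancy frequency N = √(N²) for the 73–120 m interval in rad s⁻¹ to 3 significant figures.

0.0257 rad s⁻¹

ΔT = +2.9 K, ΔS = +4.38 psu (deep − shallow).
Δρ/ρ₀ = −αΔT + βΔS = -2.90 × 10⁻⁴ + 3.4602 × 10⁻³ = 3.1702 × 10⁻³, so Δρ ≈ 3.253 kg m⁻³.
N² = (g/ρ₀)·Δρ/Δz = g·(Δρ/ρ₀)/Δz = 9.8 × 3.1702 × 10⁻³ / 47 = 6.6102 × 10⁻⁴ s⁻².
N = √(6.6102 × 10⁻⁴) = 0.025710 rad s⁻¹ ≈ 0.0257 rad s⁻¹.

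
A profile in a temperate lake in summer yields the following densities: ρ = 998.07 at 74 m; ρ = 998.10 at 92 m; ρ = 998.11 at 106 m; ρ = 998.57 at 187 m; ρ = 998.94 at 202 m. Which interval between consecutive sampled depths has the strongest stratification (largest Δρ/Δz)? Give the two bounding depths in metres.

Compute the density gradient over each adjacent pair:
  74–92 m: Δρ/Δz = 0.03/18 = 1.7 × 10⁻³ kg m⁻⁴
  92–106 m: Δρ/Δz = 0.01/14 = 7.1 × 10⁻⁴ kg m⁻⁴
  106–187 m: Δρ/Δz = 0.46/81 = 5.7 × 10⁻³ kg m⁻⁴
  187–202 m: Δρ/Δz = 0.37/15 = 0.025 kg m⁻⁴
The largest gradient is in the 187–202 m interval — the pycnocline.

187–202 m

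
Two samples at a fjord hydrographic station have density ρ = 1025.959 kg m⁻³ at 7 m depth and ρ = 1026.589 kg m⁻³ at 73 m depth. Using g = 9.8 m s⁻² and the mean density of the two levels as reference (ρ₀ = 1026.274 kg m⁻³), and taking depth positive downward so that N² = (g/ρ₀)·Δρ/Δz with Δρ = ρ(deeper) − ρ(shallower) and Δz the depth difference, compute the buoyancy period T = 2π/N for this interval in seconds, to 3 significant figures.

Δρ = 1026.589 − 1025.959 = 0.630 kg m⁻³ over Δz = 73 − 7 = 66 m.
N² = (9.8/1026.274) × (0.630/66) = 9.1151 × 10⁻⁵ s⁻².
N = √(9.1151 × 10⁻⁵) = 9.5473 × 10⁻³ rad s⁻¹, so T = 2π/N = 658.11 s ≈ 658 s.
N² > 0, so the interval is statically stable.

658 s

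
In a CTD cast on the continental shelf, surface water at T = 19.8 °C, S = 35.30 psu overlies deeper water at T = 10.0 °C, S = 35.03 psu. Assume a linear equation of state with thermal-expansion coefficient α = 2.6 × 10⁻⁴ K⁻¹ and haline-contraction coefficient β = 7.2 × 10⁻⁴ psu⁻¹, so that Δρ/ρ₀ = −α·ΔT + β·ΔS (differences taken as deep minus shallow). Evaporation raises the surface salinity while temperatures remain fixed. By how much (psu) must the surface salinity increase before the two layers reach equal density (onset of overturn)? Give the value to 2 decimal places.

Neutral buoyancy requires −α(T_deep − T_surf) + β(S_deep − S_surf′) = 0.
S_surf′ = S_deep − (α/β)·ΔT = 35.03 − (2.6 × 10⁻⁴/7.2 × 10⁻⁴)·(-9.8) = 38.5689 psu.
Increase required: 38.5689 − 35.30 = 3.2689 psu.

3.27 psu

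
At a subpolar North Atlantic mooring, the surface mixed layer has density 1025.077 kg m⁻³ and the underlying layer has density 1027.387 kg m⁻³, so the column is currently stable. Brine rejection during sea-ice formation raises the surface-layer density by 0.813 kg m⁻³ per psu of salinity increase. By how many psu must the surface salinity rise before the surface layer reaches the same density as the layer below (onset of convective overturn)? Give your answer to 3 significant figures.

2.84 psu

Density deficit of the surface layer: 1027.387 − 1025.077 = 2.31 kg m⁻³.
Required change = 2.31 / 0.813 = 2.84 psu.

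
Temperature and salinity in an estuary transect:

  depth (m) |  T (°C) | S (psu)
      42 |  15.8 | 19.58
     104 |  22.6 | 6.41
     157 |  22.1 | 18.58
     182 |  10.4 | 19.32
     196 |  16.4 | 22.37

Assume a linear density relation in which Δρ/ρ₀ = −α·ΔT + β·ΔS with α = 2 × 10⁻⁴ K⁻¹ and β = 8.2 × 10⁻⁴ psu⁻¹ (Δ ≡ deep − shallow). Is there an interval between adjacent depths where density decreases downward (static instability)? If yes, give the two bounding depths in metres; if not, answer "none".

42–104 m

Evaluate Δρ/ρ₀ = −αΔT + βΔS across each adjacent pair:
  42–104 m: −αΔT+βΔS = −(2 × 10⁻⁴)(+6.8)+(8.2 × 10⁻⁴)(-13.17) = -0.012 → UNSTABLE
  104–157 m: −αΔT+βΔS = −(2 × 10⁻⁴)(-0.5)+(8.2 × 10⁻⁴)(+12.17) = 0.010 → stable
  157–182 m: −αΔT+βΔS = −(2 × 10⁻⁴)(-11.7)+(8.2 × 10⁻⁴)(+0.74) = 2.9 × 10⁻³ → stable
  182–196 m: −αΔT+βΔS = −(2 × 10⁻⁴)(+6.0)+(8.2 × 10⁻⁴)(+3.05) = 1.3 × 10⁻³ → stable
The 42–104 m interval has Δρ < 0: lighter water underlies denser water.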